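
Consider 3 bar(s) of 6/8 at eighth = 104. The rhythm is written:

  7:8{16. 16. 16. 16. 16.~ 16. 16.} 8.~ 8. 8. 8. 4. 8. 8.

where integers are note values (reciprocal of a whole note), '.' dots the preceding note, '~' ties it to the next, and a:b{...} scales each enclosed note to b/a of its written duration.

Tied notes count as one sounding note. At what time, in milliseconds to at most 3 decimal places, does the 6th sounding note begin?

note 6 onset = 36/7b = 2967.033ms

1. 0.0ms @ 0 + 494.505ms (6/7)
2. 494.505ms @ 6/7 + 494.505ms (6/7)
3. 989.011ms @ 12/7 + 494.505ms (6/7)
4. 1483.516ms @ 18/7 + 494.505ms (6/7)
5. 1978.022ms @ 24/7 + 989.011ms (12/7)
6. 2967.033ms @ 36/7 + 494.505ms (6/7)
7. 3461.538ms @ 6 + 1730.769ms (3)
8. 5192.308ms @ 9 + 865.385ms (3/2)
9. 6057.692ms @ 21/2 + 865.385ms (3/2)
10. 6923.077ms @ 12 + 1730.769ms (3)
11. 8653.846ms @ 15 + 865.385ms (3/2)
12. 9519.231ms @ 33/2 + 865.385ms (3/2)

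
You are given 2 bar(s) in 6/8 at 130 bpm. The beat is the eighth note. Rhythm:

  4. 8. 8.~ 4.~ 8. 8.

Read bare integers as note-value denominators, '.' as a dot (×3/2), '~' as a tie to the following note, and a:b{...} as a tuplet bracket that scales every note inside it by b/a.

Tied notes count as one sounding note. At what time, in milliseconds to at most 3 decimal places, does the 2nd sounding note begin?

note 2 onset = 3b = 1384.615ms

1. 0.0ms @ 0 + 1384.615ms (3)
2. 1384.615ms @ 3 + 692.308ms (3/2)
3. 2076.923ms @ 9/2 + 2769.231ms (6)
4. 4846.154ms @ 21/2 + 692.308ms (3/2)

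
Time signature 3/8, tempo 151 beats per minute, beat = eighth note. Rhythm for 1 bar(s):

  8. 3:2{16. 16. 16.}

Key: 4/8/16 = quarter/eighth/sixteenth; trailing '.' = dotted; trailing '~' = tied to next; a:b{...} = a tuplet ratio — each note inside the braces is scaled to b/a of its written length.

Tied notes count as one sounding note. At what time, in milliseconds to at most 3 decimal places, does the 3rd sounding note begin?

note 3 onset = 2b = 794.702ms

1. 0.0ms @ 0 + 596.026ms (3/2)
2. 596.026ms @ 3/2 + 198.675ms (1/2)
3. 794.702ms @ 2 + 198.675ms (1/2)
4. 993.377ms @ 5/2 + 198.675ms (1/2)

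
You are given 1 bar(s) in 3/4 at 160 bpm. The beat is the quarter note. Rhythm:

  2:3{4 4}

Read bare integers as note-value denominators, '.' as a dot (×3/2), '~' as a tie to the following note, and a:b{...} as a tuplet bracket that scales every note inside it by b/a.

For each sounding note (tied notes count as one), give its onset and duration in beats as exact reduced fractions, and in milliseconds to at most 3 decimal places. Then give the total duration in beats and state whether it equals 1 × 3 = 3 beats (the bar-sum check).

1) 0.0ms=0b +562.5ms=3/2b
2) 562.5ms=3/2b +562.5ms=3/2b
Σ=3b of 3 (160bpm 3/4) — PASS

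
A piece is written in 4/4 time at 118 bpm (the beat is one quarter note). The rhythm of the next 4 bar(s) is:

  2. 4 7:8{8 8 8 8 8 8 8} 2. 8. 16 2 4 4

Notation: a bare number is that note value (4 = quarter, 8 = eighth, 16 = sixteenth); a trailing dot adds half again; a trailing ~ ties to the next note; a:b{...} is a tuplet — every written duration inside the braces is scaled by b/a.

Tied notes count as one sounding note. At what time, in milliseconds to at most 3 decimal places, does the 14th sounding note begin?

note 14 onset = 14b = 7118.644ms

1. 0.0ms @ 0 + 1525.424ms (3)
2. 1525.424ms @ 3 + 508.475ms (1)
3. 2033.898ms @ 4 + 290.557ms (4/7)
4. 2324.455ms @ 32/7 + 290.557ms (4/7)
5. 2615.012ms @ 36/7 + 290.557ms (4/7)
6. 2905.569ms @ 40/7 + 290.557ms (4/7)
7. 3196.126ms @ 44/7 + 290.557ms (4/7)
8. 3486.683ms @ 48/7 + 290.557ms (4/7)
9. 3777.24ms @ 52/7 + 290.557ms (4/7)
10. 4067.797ms @ 8 + 1525.424ms (3)
11. 5593.22ms @ 11 + 381.356ms (3/4)
12. 5974.576ms @ 47/4 + 127.119ms (1/4)
13. 6101.695ms @ 12 + 1016.949ms (2)
14. 7118.644ms @ 14 + 508.475ms (1)
15. 7627.119ms @ 15 + 508.475ms (1)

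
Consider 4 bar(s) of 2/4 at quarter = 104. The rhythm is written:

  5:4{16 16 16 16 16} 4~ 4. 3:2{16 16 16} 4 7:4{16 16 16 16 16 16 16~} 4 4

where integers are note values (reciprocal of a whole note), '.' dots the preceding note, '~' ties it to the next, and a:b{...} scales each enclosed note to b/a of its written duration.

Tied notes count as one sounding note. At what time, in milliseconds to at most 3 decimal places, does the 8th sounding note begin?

1. 0.0ms @ 0 + 115.385ms (1/5)
2. 115.385ms @ 1/5 + 115.385ms (1/5)
3. 230.769ms @ 2/5 + 115.385ms (1/5)
4. 346.154ms @ 3/5 + 115.385ms (1/5)
5. 461.538ms @ 4/5 + 115.385ms (1/5)
6. 576.923ms @ 1 + 1442.308ms (5/2)
7. 2019.231ms @ 7/2 + 96.154ms (1/6)
8. 2115.385ms @ 11/3 + 96.154ms (1/6)
9. 2211.538ms @ 23/6 + 96.154ms (1/6)
10. 2307.692ms @ 4 + 576.923ms (1)
11. 2884.615ms @ 5 + 82.418ms (1/7)
12. 2967.033ms @ 36/7 + 82.418ms (1/7)
13. 3049.451ms @ 37/7 + 82.418ms (1/7)
14. 3131.868ms @ 38/7 + 82.418ms (1/7)
15. 3214.286ms @ 39/7 + 82.418ms (1/7)
16. 3296.703ms @ 40/7 + 82.418ms (1/7)
17. 3379.121ms @ 41/7 + 659.341ms (8/7)
18. 4038.462ms @ 7 + 576.923ms (1)

note 8 onset = 11/3b = 2115.385ms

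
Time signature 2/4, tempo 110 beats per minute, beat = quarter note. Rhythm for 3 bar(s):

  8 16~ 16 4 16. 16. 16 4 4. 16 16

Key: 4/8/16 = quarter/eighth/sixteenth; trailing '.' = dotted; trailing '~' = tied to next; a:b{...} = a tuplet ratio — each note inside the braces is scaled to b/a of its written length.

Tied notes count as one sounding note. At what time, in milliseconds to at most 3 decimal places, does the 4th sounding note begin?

1. 0.0ms @ 0 + 272.727ms (1/2)
2. 272.727ms @ 1/2 + 272.727ms (1/2)
3. 545.455ms @ 1 + 545.455ms (1)
4. 1090.909ms @ 2 + 204.545ms (3/8)
5. 1295.455ms @ 19/8 + 204.545ms (3/8)
6. 1500.0ms @ 11/4 + 136.364ms (1/4)
7. 1636.364ms @ 3 + 545.455ms (1)
8. 2181.818ms @ 4 + 818.182ms (3/2)
9. 3000.0ms @ 11/2 + 136.364ms (1/4)
10. 3136.364ms @ 23/4 + 136.364ms (1/4)

note 4 onset = 2b = 1090.909ms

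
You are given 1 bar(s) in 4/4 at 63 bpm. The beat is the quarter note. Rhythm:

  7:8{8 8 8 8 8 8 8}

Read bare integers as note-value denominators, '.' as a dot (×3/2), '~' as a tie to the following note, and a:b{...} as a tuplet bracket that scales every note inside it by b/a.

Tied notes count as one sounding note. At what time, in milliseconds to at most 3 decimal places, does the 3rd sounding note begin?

note 3 onset = 8/7b = 1088.435ms

1. 0.0ms @ 0 + 544.218ms (4/7)
2. 544.218ms @ 4/7 + 544.218ms (4/7)
3. 1088.435ms @ 8/7 + 544.218ms (4/7)
4. 1632.653ms @ 12/7 + 544.218ms (4/7)
5. 2176.871ms @ 16/7 + 544.218ms (4/7)
6. 2721.088ms @ 20/7 + 544.218ms (4/7)
7. 3265.306ms @ 24/7 + 544.218ms (4/7)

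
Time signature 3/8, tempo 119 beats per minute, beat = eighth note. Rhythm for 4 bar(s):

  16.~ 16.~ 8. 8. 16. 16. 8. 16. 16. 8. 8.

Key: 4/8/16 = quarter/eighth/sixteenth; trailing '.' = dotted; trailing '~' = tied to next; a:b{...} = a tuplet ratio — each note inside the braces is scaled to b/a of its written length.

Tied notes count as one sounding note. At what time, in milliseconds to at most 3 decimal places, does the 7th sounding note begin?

1. 0.0ms @ 0 + 1512.605ms (3)
2. 1512.605ms @ 3 + 756.303ms (3/2)
3. 2268.908ms @ 9/2 + 378.151ms (3/4)
4. 2647.059ms @ 21/4 + 378.151ms (3/4)
5. 3025.21ms @ 6 + 756.303ms (3/2)
6. 3781.513ms @ 15/2 + 378.151ms (3/4)
7. 4159.664ms @ 33/4 + 378.151ms (3/4)
8. 4537.815ms @ 9 + 756.303ms (3/2)
9. 5294.118ms @ 21/2 + 756.303ms (3/2)

note 7 onset = 33/4b = 4159.664ms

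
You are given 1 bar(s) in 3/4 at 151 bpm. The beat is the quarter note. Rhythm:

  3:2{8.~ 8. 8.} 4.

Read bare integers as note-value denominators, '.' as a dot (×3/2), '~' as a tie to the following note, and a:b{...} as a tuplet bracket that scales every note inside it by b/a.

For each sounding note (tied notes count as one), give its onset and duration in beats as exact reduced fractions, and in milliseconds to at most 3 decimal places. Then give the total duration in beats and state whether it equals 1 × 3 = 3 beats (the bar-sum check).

1) 0.0ms=0b +397.351ms=1b
2) 397.351ms=1b +198.675ms=1/2b
3) 596.026ms=3/2b +596.026ms=3/2b
Σ=3b of 3 (151bpm 3/4) — PASS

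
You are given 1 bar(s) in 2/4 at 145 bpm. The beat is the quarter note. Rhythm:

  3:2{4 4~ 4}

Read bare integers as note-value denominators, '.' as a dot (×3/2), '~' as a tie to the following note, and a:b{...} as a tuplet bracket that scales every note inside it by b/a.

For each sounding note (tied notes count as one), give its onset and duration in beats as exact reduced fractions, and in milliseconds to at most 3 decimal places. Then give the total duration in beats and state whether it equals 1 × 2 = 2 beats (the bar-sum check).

1) 0.0ms=0b +275.862ms=2/3b
2) 275.862ms=2/3b +551.724ms=4/3b
Σ=2b of 2 (145bpm 2/4) — PASS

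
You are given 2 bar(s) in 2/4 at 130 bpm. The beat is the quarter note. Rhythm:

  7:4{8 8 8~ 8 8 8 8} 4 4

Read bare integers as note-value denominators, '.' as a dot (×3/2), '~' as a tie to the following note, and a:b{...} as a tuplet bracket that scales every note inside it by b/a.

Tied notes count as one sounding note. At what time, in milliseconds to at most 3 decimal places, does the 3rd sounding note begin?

1. 0.0ms @ 0 + 131.868ms (2/7)
2. 131.868ms @ 2/7 + 131.868ms (2/7)
3. 263.736ms @ 4/7 + 263.736ms (4/7)
4. 527.473ms @ 8/7 + 131.868ms (2/7)
5. 659.341ms @ 10/7 + 131.868ms (2/7)
6. 791.209ms @ 12/7 + 131.868ms (2/7)
7. 923.077ms @ 2 + 461.538ms (1)
8. 1384.615ms @ 3 + 461.538ms (1)

note 3 onset = 4/7b = 263.736ms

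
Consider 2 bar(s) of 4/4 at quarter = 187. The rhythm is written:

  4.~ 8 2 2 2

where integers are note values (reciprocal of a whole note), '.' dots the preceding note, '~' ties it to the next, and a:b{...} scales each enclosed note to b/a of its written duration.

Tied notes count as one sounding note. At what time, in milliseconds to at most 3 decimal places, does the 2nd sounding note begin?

note 2 onset = 2b = 641.711ms

1. 0.0ms @ 0 + 641.711ms (2)
2. 641.711ms @ 2 + 641.711ms (2)
3. 1283.422ms @ 4 + 641.711ms (2)
4. 1925.134ms @ 6 + 641.711ms (2)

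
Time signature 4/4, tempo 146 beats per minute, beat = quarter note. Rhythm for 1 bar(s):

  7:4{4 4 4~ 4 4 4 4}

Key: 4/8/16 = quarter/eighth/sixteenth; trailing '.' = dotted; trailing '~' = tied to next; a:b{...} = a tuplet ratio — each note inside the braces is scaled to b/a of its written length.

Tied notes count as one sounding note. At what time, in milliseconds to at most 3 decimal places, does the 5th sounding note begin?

1. 0.0ms @ 0 + 234.834ms (4/7)
2. 234.834ms @ 4/7 + 234.834ms (4/7)
3. 469.667ms @ 8/7 + 469.667ms (8/7)
4. 939.335ms @ 16/7 + 234.834ms (4/7)
5. 1174.168ms @ 20/7 + 234.834ms (4/7)
6. 1409.002ms @ 24/7 + 234.834ms (4/7)

note 5 onset = 20/7b = 1174.168ms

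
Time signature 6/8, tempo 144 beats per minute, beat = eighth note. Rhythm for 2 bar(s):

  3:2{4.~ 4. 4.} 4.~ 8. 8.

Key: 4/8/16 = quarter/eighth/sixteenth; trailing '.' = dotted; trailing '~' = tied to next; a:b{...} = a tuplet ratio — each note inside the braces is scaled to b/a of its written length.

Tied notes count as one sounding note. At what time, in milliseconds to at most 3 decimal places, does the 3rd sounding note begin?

1. 0.0ms @ 0 + 1666.667ms (4)
2. 1666.667ms @ 4 + 833.333ms (2)
3. 2500.0ms @ 6 + 1875.0ms (9/2)
4. 4375.0ms @ 21/2 + 625.0ms (3/2)

note 3 onset = 6b = 2500.0ms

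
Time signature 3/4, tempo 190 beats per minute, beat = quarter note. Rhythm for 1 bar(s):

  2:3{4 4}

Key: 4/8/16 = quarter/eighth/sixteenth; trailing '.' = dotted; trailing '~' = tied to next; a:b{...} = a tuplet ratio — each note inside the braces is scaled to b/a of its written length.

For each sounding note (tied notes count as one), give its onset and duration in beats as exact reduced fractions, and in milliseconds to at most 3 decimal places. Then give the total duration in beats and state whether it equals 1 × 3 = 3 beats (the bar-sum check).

1) 0.0ms=0b +473.684ms=3/2b
2) 473.684ms=3/2b +473.684ms=3/2b
Σ=3b of 3 (190bpm 3/4) — PASS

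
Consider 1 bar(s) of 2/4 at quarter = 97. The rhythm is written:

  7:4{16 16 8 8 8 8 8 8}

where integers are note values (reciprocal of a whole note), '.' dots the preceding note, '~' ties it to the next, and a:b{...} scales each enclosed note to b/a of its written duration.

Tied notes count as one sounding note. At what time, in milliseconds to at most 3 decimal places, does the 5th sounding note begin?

1. 0.0ms @ 0 + 88.365ms (1/7)
2. 88.365ms @ 1/7 + 88.365ms (1/7)
3. 176.73ms @ 2/7 + 176.73ms (2/7)
4. 353.461ms @ 4/7 + 176.73ms (2/7)
5. 530.191ms @ 6/7 + 176.73ms (2/7)
6. 706.922ms @ 8/7 + 176.73ms (2/7)
7. 883.652ms @ 10/7 + 176.73ms (2/7)
8. 1060.383ms @ 12/7 + 176.73ms (2/7)

note 5 onset = 6/7b = 530.191ms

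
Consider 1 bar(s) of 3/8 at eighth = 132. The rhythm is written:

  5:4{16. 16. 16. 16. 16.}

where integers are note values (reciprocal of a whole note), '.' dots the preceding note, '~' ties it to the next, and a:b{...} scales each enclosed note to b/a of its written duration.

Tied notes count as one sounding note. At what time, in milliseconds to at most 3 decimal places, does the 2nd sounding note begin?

note 2 onset = 3/5b = 272.727ms

1. 0.0ms @ 0 + 272.727ms (3/5)
2. 272.727ms @ 3/5 + 272.727ms (3/5)
3. 545.455ms @ 6/5 + 272.727ms (3/5)
4. 818.182ms @ 9/5 + 272.727ms (3/5)
5. 1090.909ms @ 12/5 + 272.727ms (3/5)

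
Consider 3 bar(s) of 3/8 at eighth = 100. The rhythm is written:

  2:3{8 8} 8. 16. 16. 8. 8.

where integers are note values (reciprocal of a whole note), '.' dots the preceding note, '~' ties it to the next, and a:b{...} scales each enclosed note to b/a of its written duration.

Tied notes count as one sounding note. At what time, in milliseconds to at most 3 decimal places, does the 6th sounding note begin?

note 6 onset = 6b = 3600.0ms

1. 0.0ms @ 0 + 900.0ms (3/2)
2. 900.0ms @ 3/2 + 900.0ms (3/2)
3. 1800.0ms @ 3 + 900.0ms (3/2)
4. 2700.0ms @ 9/2 + 450.0ms (3/4)
5. 3150.0ms @ 21/4 + 450.0ms (3/4)
6. 3600.0ms @ 6 + 900.0ms (3/2)
7. 4500.0ms @ 15/2 + 900.0ms (3/2)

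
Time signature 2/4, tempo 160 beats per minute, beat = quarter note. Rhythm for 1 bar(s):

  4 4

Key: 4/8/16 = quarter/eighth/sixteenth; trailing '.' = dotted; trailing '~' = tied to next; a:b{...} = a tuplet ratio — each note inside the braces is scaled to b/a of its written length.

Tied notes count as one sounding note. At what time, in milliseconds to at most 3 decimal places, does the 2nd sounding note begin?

note 2 onset = 1b = 375.0ms

1. 0.0ms @ 0 + 375.0ms (1)
2. 375.0ms @ 1 + 375.0ms (1)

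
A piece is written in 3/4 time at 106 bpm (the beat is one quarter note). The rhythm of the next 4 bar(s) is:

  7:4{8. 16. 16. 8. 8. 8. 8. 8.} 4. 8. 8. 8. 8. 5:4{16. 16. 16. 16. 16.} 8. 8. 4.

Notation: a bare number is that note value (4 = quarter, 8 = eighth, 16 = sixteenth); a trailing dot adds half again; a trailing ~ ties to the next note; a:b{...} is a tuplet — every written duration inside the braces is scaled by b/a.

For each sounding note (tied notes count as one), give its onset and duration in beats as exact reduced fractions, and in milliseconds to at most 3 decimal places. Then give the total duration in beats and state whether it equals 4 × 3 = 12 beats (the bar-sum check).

1) 0.0ms=0b +242.588ms=3/7b
2) 242.588ms=3/7b +121.294ms=3/14b
3) 363.881ms=9/14b +121.294ms=3/14b
4) 485.175ms=6/7b +242.588ms=3/7b
5) 727.763ms=9/7b +242.588ms=3/7b
6) 970.35ms=12/7b +242.588ms=3/7b
7) 1212.938ms=15/7b +242.588ms=3/7b
8) 1455.526ms=18/7b +242.588ms=3/7b
9) 1698.113ms=3b +849.057ms=3/2b
10) 2547.17ms=9/2b +424.528ms=3/4b
11) 2971.698ms=21/4b +424.528ms=3/4b
12) 3396.226ms=6b +424.528ms=3/4b
13) 3820.755ms=27/4b +424.528ms=3/4b
14) 4245.283ms=15/2b +169.811ms=3/10b
15) 4415.094ms=39/5b +169.811ms=3/10b
16) 4584.906ms=81/10b +169.811ms=3/10b
17) 4754.717ms=42/5b +169.811ms=3/10b
18) 4924.528ms=87/10b +169.811ms=3/10b
19) 5094.34ms=9b +424.528ms=3/4b
20) 5518.868ms=39/4b +424.528ms=3/4b
21) 5943.396ms=21/2b +849.057ms=3/2b
Σ=12b of 12 (106bpm 3/4) — PASS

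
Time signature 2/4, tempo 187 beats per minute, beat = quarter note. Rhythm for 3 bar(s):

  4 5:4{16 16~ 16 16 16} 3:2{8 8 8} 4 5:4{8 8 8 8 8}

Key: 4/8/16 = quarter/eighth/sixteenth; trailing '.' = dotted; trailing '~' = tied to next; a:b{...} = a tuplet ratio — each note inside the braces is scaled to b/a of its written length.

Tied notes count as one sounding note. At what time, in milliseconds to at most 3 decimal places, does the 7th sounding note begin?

1. 0.0ms @ 0 + 320.856ms (1)
2. 320.856ms @ 1 + 64.171ms (1/5)
3. 385.027ms @ 6/5 + 128.342ms (2/5)
4. 513.369ms @ 8/5 + 64.171ms (1/5)
5. 577.54ms @ 9/5 + 64.171ms (1/5)
6. 641.711ms @ 2 + 106.952ms (1/3)
7. 748.663ms @ 7/3 + 106.952ms (1/3)
8. 855.615ms @ 8/3 + 106.952ms (1/3)
9. 962.567ms @ 3 + 320.856ms (1)
10. 1283.422ms @ 4 + 128.342ms (2/5)
11. 1411.765ms @ 22/5 + 128.342ms (2/5)
12. 1540.107ms @ 24/5 + 128.342ms (2/5)
13. 1668.449ms @ 26/5 + 128.342ms (2/5)
14. 1796.791ms @ 28/5 + 128.342ms (2/5)

note 7 onset = 7/3b = 748.663ms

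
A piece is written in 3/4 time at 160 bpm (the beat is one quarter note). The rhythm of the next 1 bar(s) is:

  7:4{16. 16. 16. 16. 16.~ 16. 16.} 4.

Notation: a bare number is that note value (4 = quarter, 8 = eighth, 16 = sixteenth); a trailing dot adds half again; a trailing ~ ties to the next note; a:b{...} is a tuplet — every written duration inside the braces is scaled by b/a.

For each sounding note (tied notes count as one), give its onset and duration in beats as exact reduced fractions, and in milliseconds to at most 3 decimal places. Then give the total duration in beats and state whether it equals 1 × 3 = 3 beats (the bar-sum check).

1) 0.0ms=0b +80.357ms=3/14b
2) 80.357ms=3/14b +80.357ms=3/14b
3) 160.714ms=3/7b +80.357ms=3/14b
4) 241.071ms=9/14b +80.357ms=3/14b
5) 321.429ms=6/7b +160.714ms=3/7b
6) 482.143ms=9/7b +80.357ms=3/14b
7) 562.5ms=3/2b +562.5ms=3/2b
Σ=3b of 3 (160bpm 3/4) — PASS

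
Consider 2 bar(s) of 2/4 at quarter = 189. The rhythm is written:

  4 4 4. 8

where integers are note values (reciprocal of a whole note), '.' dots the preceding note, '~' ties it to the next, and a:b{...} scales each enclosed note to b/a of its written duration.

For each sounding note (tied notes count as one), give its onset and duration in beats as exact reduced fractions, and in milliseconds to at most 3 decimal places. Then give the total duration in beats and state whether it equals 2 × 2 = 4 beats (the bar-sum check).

1) 0.0ms=0b +317.46ms=1b
2) 317.46ms=1b +317.46ms=1b
3) 634.921ms=2b +476.19ms=3/2b
4) 1111.111ms=7/2b +158.73ms=1/2b
Σ=4b of 4 (189bpm 2/4) — PASS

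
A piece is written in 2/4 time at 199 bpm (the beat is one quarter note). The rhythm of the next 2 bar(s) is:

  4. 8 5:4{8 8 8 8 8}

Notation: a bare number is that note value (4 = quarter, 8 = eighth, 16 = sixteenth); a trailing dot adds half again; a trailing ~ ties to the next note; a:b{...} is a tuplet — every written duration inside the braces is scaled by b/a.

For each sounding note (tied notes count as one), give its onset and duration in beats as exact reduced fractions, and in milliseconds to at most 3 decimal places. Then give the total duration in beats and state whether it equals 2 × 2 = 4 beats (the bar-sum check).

1) 0.0ms=0b +452.261ms=3/2b
2) 452.261ms=3/2b +150.754ms=1/2b
3) 603.015ms=2b +120.603ms=2/5b
4) 723.618ms=12/5b +120.603ms=2/5b
5) 844.221ms=14/5b +120.603ms=2/5b
6) 964.824ms=16/5b +120.603ms=2/5b
7) 1085.427ms=18/5b +120.603ms=2/5b
Σ=4b of 4 (199bpm 2/4) — PASS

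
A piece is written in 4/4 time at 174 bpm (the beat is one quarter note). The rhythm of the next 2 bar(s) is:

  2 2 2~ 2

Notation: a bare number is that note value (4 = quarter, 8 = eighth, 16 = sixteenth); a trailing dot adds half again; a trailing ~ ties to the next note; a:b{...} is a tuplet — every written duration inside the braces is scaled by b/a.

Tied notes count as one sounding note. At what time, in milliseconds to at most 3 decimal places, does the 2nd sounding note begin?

1. 0.0ms @ 0 + 689.655ms (2)
2. 689.655ms @ 2 + 689.655ms (2)
3. 1379.31ms @ 4 + 1379.31ms (4)

note 2 onset = 2b = 689.655ms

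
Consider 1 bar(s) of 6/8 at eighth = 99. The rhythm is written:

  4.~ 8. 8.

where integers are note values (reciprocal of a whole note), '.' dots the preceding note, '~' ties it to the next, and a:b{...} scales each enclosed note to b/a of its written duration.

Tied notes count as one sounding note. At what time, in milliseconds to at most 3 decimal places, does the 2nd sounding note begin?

note 2 onset = 9/2b = 2727.273ms

1. 0.0ms @ 0 + 2727.273ms (9/2)
2. 2727.273ms @ 9/2 + 909.091ms (3/2)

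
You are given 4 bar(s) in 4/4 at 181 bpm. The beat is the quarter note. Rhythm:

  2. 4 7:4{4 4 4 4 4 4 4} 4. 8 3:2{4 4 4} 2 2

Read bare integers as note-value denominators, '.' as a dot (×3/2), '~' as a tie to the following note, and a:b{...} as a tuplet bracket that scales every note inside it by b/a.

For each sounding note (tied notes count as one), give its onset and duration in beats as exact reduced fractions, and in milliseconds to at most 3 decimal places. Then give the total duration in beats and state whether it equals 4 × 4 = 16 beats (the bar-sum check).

1) 0.0ms=0b +994.475ms=3b
2) 994.475ms=3b +331.492ms=1b
3) 1325.967ms=4b +189.424ms=4/7b
4) 1515.391ms=32/7b +189.424ms=4/7b
5) 1704.815ms=36/7b +189.424ms=4/7b
6) 1894.238ms=40/7b +189.424ms=4/7b
7) 2083.662ms=44/7b +189.424ms=4/7b
8) 2273.086ms=48/7b +189.424ms=4/7b
9) 2462.51ms=52/7b +189.424ms=4/7b
10) 2651.934ms=8b +497.238ms=3/2b
11) 3149.171ms=19/2b +165.746ms=1/2b
12) 3314.917ms=10b +220.994ms=2/3b
13) 3535.912ms=32/3b +220.994ms=2/3b
14) 3756.906ms=34/3b +220.994ms=2/3b
15) 3977.901ms=12b +662.983ms=2b
16) 4640.884ms=14b +662.983ms=2b
Σ=16b of 16 (181bpm 4/4) — PASS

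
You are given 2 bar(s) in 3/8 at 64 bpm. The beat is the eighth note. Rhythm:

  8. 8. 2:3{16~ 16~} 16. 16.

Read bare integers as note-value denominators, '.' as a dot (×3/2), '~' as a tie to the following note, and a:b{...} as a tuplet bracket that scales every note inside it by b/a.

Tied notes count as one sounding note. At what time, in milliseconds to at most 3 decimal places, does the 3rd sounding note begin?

note 3 onset = 3b = 2812.5ms

1. 0.0ms @ 0 + 1406.25ms (3/2)
2. 1406.25ms @ 3/2 + 1406.25ms (3/2)
3. 2812.5ms @ 3 + 2109.375ms (9/4)
4. 4921.875ms @ 21/4 + 703.125ms (3/4)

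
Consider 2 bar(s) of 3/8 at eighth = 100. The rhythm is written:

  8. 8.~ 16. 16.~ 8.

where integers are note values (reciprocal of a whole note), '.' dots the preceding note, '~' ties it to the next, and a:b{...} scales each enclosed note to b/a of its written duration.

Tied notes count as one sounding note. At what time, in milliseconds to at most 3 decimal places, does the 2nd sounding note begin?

1. 0.0ms @ 0 + 900.0ms (3/2)
2. 900.0ms @ 3/2 + 1350.0ms (9/4)
3. 2250.0ms @ 15/4 + 1350.0ms (9/4)

note 2 onset = 3/2b = 900.0ms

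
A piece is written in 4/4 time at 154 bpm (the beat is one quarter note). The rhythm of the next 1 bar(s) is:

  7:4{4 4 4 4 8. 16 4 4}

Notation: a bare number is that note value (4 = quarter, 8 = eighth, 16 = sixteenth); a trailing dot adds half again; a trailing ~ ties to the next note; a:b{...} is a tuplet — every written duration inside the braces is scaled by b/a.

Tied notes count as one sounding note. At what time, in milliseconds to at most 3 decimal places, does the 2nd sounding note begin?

1. 0.0ms @ 0 + 222.635ms (4/7)
2. 222.635ms @ 4/7 + 222.635ms (4/7)
3. 445.269ms @ 8/7 + 222.635ms (4/7)
4. 667.904ms @ 12/7 + 222.635ms (4/7)
5. 890.538ms @ 16/7 + 166.976ms (3/7)
6. 1057.514ms @ 19/7 + 55.659ms (1/7)
7. 1113.173ms @ 20/7 + 222.635ms (4/7)
8. 1335.807ms @ 24/7 + 222.635ms (4/7)

note 2 onset = 4/7b = 222.635ms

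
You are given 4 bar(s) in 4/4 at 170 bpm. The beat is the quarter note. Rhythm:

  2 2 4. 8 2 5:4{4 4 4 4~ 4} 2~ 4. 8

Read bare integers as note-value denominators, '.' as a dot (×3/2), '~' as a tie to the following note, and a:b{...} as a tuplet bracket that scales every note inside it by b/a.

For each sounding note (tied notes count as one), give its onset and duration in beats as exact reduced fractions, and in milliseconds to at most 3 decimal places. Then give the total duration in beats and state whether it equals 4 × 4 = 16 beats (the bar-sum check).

1) 0.0ms=0b +705.882ms=2b
2) 705.882ms=2b +705.882ms=2b
3) 1411.765ms=4b +529.412ms=3/2b
4) 1941.176ms=11/2b +176.471ms=1/2b
5) 2117.647ms=6b +705.882ms=2b
6) 2823.529ms=8b +282.353ms=4/5b
7) 3105.882ms=44/5b +282.353ms=4/5b
8) 3388.235ms=48/5b +282.353ms=4/5b
9) 3670.588ms=52/5b +564.706ms=8/5b
10) 4235.294ms=12b +1235.294ms=7/2b
11) 5470.588ms=31/2b +176.471ms=1/2b
Σ=16b of 16 (170bpm 4/4) — PASS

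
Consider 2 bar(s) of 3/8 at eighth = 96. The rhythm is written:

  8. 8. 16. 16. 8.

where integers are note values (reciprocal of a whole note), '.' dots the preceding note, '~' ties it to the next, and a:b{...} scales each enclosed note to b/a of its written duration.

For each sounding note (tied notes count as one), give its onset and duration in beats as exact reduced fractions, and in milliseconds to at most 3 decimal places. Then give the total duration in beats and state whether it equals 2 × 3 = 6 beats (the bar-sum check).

1) 0.0ms=0b +937.5ms=3/2b
2) 937.5ms=3/2b +937.5ms=3/2b
3) 1875.0ms=3b +468.75ms=3/4b
4) 2343.75ms=15/4b +468.75ms=3/4b
5) 2812.5ms=9/2b +937.5ms=3/2b
Σ=6b of 6 (96bpm 3/8) — PASS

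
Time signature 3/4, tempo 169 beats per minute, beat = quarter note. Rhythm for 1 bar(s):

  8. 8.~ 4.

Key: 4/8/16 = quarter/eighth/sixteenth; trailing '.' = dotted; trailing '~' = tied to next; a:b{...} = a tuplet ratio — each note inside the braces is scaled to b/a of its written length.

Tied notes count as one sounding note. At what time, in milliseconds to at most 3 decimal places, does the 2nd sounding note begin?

1. 0.0ms @ 0 + 266.272ms (3/4)
2. 266.272ms @ 3/4 + 798.817ms (9/4)

note 2 onset = 3/4b = 266.272ms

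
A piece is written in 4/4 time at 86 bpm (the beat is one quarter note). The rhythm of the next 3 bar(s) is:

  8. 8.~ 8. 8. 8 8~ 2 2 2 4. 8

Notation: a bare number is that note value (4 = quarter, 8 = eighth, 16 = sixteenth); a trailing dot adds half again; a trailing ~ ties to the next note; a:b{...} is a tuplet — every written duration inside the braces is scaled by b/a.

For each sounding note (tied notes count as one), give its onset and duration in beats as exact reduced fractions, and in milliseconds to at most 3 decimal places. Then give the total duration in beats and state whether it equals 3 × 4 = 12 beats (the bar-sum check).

1) 0.0ms=0b +523.256ms=3/4b
2) 523.256ms=3/4b +1046.512ms=3/2b
3) 1569.767ms=9/4b +523.256ms=3/4b
4) 2093.023ms=3b +348.837ms=1/2b
5) 2441.86ms=7/2b +1744.186ms=5/2b
6) 4186.047ms=6b +1395.349ms=2b
7) 5581.395ms=8b +1395.349ms=2b
8) 6976.744ms=10b +1046.512ms=3/2b
9) 8023.256ms=23/2b +348.837ms=1/2b
Σ=12b of 12 (86bpm 4/4) — PASS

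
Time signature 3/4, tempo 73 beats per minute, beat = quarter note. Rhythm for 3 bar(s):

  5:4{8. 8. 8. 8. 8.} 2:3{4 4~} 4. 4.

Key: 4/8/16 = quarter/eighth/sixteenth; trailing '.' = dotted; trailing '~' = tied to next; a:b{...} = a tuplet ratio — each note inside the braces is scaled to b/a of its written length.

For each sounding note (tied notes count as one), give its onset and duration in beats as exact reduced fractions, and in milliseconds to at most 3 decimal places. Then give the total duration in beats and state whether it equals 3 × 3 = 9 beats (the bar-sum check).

1) 0.0ms=0b +493.151ms=3/5b
2) 493.151ms=3/5b +493.151ms=3/5b
3) 986.301ms=6/5b +493.151ms=3/5b
4) 1479.452ms=9/5b +493.151ms=3/5b
5) 1972.603ms=12/5b +493.151ms=3/5b
6) 2465.753ms=3b +1232.877ms=3/2b
7) 3698.63ms=9/2b +2465.753ms=3b
8) 6164.384ms=15/2b +1232.877ms=3/2b
Σ=9b of 9 (73bpm 3/4) — PASS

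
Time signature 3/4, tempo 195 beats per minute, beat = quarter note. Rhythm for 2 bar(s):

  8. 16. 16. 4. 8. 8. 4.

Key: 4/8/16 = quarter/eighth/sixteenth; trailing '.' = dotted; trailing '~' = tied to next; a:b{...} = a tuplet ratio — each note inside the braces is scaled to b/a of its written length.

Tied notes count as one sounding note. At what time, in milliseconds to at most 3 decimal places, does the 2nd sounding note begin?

1. 0.0ms @ 0 + 230.769ms (3/4)
2. 230.769ms @ 3/4 + 115.385ms (3/8)
3. 346.154ms @ 9/8 + 115.385ms (3/8)
4. 461.538ms @ 3/2 + 461.538ms (3/2)
5. 923.077ms @ 3 + 230.769ms (3/4)
6. 1153.846ms @ 15/4 + 230.769ms (3/4)
7. 1384.615ms @ 9/2 + 461.538ms (3/2)

note 2 onset = 3/4b = 230.769ms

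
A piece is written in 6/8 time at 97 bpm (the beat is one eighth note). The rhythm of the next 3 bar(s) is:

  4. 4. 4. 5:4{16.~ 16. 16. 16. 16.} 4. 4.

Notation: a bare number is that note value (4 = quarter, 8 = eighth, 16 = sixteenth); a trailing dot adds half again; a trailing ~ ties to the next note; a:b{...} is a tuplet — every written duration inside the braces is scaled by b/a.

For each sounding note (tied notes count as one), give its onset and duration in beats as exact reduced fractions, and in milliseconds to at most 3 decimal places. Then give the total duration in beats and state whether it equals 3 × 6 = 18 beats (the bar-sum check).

1) 0.0ms=0b +1855.67ms=3b
2) 1855.67ms=3b +1855.67ms=3b
3) 3711.34ms=6b +1855.67ms=3b
4) 5567.01ms=9b +742.268ms=6/5b
5) 6309.278ms=51/5b +371.134ms=3/5b
6) 6680.412ms=54/5b +371.134ms=3/5b
7) 7051.546ms=57/5b +371.134ms=3/5b
8) 7422.68ms=12b +1855.67ms=3b
9) 9278.351ms=15b +1855.67ms=3b
Σ=18b of 18 (97bpm 6/8) — PASS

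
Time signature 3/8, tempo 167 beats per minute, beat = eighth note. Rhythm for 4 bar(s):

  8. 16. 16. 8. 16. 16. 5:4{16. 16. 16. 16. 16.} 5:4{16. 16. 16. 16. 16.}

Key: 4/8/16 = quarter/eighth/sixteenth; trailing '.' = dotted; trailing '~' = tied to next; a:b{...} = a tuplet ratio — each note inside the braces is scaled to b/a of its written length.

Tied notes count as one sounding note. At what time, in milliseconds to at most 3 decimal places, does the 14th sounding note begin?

note 14 onset = 51/5b = 3664.671ms

1. 0.0ms @ 0 + 538.922ms (3/2)
2. 538.922ms @ 3/2 + 269.461ms (3/4)
3. 808.383ms @ 9/4 + 269.461ms (3/4)
4. 1077.844ms @ 3 + 538.922ms (3/2)
5. 1616.766ms @ 9/2 + 269.461ms (3/4)
6. 1886.228ms @ 21/4 + 269.461ms (3/4)
7. 2155.689ms @ 6 + 215.569ms (3/5)
8. 2371.257ms @ 33/5 + 215.569ms (3/5)
9. 2586.826ms @ 36/5 + 215.569ms (3/5)
10. 2802.395ms @ 39/5 + 215.569ms (3/5)
11. 3017.964ms @ 42/5 + 215.569ms (3/5)
12. 3233.533ms @ 9 + 215.569ms (3/5)
13. 3449.102ms @ 48/5 + 215.569ms (3/5)
14. 3664.671ms @ 51/5 + 215.569ms (3/5)
15. 3880.24ms @ 54/5 + 215.569ms (3/5)
16. 4095.808ms @ 57/5 + 215.569ms (3/5)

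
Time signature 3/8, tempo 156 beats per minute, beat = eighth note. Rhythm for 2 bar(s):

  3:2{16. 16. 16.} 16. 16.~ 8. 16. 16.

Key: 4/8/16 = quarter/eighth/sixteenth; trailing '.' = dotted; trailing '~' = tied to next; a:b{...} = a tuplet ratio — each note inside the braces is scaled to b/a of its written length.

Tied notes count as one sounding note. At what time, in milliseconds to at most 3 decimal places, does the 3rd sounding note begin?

note 3 onset = 1b = 384.615ms

1. 0.0ms @ 0 + 192.308ms (1/2)
2. 192.308ms @ 1/2 + 192.308ms (1/2)
3. 384.615ms @ 1 + 192.308ms (1/2)
4. 576.923ms @ 3/2 + 288.462ms (3/4)
5. 865.385ms @ 9/4 + 865.385ms (9/4)
6. 1730.769ms @ 9/2 + 288.462ms (3/4)
7. 2019.231ms @ 21/4 + 288.462ms (3/4)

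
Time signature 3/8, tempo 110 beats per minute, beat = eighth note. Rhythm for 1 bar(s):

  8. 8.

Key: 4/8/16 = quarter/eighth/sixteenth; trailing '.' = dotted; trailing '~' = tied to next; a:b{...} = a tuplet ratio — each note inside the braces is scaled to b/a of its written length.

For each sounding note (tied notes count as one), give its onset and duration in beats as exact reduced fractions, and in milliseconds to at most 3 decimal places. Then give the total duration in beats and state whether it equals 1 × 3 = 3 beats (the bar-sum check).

1) 0.0ms=0b +818.182ms=3/2b
2) 818.182ms=3/2b +818.182ms=3/2b
Σ=3b of 3 (110bpm 3/8) — PASS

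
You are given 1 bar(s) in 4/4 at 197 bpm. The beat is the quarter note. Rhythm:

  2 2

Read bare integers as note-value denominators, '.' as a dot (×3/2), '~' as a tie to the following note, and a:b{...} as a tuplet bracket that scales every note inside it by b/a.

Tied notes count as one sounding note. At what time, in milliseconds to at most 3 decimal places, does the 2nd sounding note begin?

note 2 onset = 2b = 609.137ms

1. 0.0ms @ 0 + 609.137ms (2)
2. 609.137ms @ 2 + 609.137ms (2)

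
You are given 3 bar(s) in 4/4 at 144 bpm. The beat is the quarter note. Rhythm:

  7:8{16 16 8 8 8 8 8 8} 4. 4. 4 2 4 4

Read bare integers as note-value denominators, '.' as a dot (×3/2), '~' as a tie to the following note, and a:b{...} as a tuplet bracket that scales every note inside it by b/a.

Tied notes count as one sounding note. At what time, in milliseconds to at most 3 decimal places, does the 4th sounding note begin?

note 4 onset = 8/7b = 476.19ms

1. 0.0ms @ 0 + 119.048ms (2/7)
2. 119.048ms @ 2/7 + 119.048ms (2/7)
3. 238.095ms @ 4/7 + 238.095ms (4/7)
4. 476.19ms @ 8/7 + 238.095ms (4/7)
5. 714.286ms @ 12/7 + 238.095ms (4/7)
6. 952.381ms @ 16/7 + 238.095ms (4/7)
7. 1190.476ms @ 20/7 + 238.095ms (4/7)
8. 1428.571ms @ 24/7 + 238.095ms (4/7)
9. 1666.667ms @ 4 + 625.0ms (3/2)
10. 2291.667ms @ 11/2 + 625.0ms (3/2)
11. 2916.667ms @ 7 + 416.667ms (1)
12. 3333.333ms @ 8 + 833.333ms (2)
13. 4166.667ms @ 10 + 416.667ms (1)
14. 4583.333ms @ 11 + 416.667ms (1)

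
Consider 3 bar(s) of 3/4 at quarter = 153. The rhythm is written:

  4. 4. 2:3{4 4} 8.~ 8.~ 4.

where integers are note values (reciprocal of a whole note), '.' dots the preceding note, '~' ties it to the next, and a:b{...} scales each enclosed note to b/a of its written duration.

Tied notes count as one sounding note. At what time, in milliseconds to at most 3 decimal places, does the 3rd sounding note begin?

note 3 onset = 3b = 1176.471ms

1. 0.0ms @ 0 + 588.235ms (3/2)
2. 588.235ms @ 3/2 + 588.235ms (3/2)
3. 1176.471ms @ 3 + 588.235ms (3/2)
4. 1764.706ms @ 9/2 + 588.235ms (3/2)
5. 2352.941ms @ 6 + 1176.471ms (3)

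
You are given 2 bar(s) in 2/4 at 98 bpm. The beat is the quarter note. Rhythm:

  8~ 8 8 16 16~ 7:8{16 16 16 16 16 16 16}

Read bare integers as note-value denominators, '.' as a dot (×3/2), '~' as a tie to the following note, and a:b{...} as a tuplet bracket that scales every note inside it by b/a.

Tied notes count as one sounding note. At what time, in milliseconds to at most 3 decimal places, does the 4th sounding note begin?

1. 0.0ms @ 0 + 612.245ms (1)
2. 612.245ms @ 1 + 306.122ms (1/2)
3. 918.367ms @ 3/2 + 153.061ms (1/4)
4. 1071.429ms @ 7/4 + 327.988ms (15/28)
5. 1399.417ms @ 16/7 + 174.927ms (2/7)
6. 1574.344ms @ 18/7 + 174.927ms (2/7)
7. 1749.271ms @ 20/7 + 174.927ms (2/7)
8. 1924.198ms @ 22/7 + 174.927ms (2/7)
9. 2099.125ms @ 24/7 + 174.927ms (2/7)
10. 2274.052ms @ 26/7 + 174.927ms (2/7)

note 4 onset = 7/4b = 1071.429ms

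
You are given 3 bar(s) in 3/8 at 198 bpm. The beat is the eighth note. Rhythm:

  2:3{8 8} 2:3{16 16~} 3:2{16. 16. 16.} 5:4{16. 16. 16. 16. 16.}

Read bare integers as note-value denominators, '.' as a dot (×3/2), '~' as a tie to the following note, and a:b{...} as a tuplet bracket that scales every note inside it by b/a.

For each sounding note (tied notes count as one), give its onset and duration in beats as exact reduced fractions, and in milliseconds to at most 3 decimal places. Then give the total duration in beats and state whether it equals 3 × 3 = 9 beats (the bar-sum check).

1) 0.0ms=0b +454.545ms=3/2b
2) 454.545ms=3/2b +454.545ms=3/2b
3) 909.091ms=3b +227.273ms=3/4b
4) 1136.364ms=15/4b +378.788ms=5/4b
5) 1515.152ms=5b +151.515ms=1/2b
6) 1666.667ms=11/2b +151.515ms=1/2b
7) 1818.182ms=6b +181.818ms=3/5b
8) 2000.0ms=33/5b +181.818ms=3/5b
9) 2181.818ms=36/5b +181.818ms=3/5b
10) 2363.636ms=39/5b +181.818ms=3/5b
11) 2545.455ms=42/5b +181.818ms=3/5b
Σ=9b of 9 (198bpm 3/8) — PASS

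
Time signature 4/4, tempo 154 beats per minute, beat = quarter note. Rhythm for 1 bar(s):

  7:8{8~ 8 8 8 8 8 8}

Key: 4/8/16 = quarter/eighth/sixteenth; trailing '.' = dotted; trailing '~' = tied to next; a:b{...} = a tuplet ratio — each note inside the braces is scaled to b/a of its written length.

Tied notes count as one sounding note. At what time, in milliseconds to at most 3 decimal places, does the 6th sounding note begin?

note 6 onset = 24/7b = 1335.807ms

1. 0.0ms @ 0 + 445.269ms (8/7)
2. 445.269ms @ 8/7 + 222.635ms (4/7)
3. 667.904ms @ 12/7 + 222.635ms (4/7)
4. 890.538ms @ 16/7 + 222.635ms (4/7)
5. 1113.173ms @ 20/7 + 222.635ms (4/7)
6. 1335.807ms @ 24/7 + 222.635ms (4/7)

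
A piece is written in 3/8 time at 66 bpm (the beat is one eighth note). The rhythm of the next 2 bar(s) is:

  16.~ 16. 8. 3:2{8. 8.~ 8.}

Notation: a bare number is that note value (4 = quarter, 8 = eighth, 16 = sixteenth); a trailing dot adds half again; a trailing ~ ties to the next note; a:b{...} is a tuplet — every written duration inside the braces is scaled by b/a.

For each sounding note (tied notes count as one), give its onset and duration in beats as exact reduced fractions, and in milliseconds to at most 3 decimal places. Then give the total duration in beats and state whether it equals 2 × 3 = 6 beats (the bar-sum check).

1) 0.0ms=0b +1363.636ms=3/2b
2) 1363.636ms=3/2b +1363.636ms=3/2b
3) 2727.273ms=3b +909.091ms=1b
4) 3636.364ms=4b +1818.182ms=2b
Σ=6b of 6 (66bpm 3/8) — PASS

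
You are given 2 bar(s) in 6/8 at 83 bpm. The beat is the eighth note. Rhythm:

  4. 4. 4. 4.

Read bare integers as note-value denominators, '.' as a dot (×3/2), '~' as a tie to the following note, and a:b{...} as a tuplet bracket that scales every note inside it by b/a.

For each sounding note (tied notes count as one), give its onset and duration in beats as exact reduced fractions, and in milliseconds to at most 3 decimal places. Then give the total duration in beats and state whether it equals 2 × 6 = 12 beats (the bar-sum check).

1) 0.0ms=0b +2168.675ms=3b
2) 2168.675ms=3b +2168.675ms=3b
3) 4337.349ms=6b +2168.675ms=3b
4) 6506.024ms=9b +2168.675ms=3b
Σ=12b of 12 (83bpm 6/8) — PASS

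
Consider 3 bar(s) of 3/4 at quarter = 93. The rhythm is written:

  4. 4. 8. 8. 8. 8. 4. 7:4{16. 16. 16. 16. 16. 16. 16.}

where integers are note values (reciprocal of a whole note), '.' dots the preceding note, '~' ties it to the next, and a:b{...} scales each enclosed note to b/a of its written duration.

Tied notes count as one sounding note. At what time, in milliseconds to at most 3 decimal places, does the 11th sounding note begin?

note 11 onset = 57/7b = 5253.456ms

1. 0.0ms @ 0 + 967.742ms (3/2)
2. 967.742ms @ 3/2 + 967.742ms (3/2)
3. 1935.484ms @ 3 + 483.871ms (3/4)
4. 2419.355ms @ 15/4 + 483.871ms (3/4)
5. 2903.226ms @ 9/2 + 483.871ms (3/4)
6. 3387.097ms @ 21/4 + 483.871ms (3/4)
7. 3870.968ms @ 6 + 967.742ms (3/2)
8. 4838.71ms @ 15/2 + 138.249ms (3/14)
9. 4976.959ms @ 54/7 + 138.249ms (3/14)
10. 5115.207ms @ 111/14 + 138.249ms (3/14)
11. 5253.456ms @ 57/7 + 138.249ms (3/14)
12. 5391.705ms @ 117/14 + 138.249ms (3/14)
13. 5529.954ms @ 60/7 + 138.249ms (3/14)
14. 5668.203ms @ 123/14 + 138.249ms (3/14)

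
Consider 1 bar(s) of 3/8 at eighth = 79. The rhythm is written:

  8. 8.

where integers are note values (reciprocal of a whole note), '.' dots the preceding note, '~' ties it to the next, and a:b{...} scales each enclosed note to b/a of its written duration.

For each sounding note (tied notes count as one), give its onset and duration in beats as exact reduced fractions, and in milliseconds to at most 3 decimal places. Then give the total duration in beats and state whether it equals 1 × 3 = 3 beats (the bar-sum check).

1) 0.0ms=0b +1139.241ms=3/2b
2) 1139.241ms=3/2b +1139.241ms=3/2b
Σ=3b of 3 (79bpm 3/8) — PASS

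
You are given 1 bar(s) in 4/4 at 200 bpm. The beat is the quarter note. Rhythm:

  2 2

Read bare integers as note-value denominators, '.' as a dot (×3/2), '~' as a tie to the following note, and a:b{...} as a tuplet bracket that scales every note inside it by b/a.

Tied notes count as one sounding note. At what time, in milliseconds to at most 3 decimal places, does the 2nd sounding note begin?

note 2 onset = 2b = 600.0ms

1. 0.0ms @ 0 + 600.0ms (2)
2. 600.0ms @ 2 + 600.0ms (2)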